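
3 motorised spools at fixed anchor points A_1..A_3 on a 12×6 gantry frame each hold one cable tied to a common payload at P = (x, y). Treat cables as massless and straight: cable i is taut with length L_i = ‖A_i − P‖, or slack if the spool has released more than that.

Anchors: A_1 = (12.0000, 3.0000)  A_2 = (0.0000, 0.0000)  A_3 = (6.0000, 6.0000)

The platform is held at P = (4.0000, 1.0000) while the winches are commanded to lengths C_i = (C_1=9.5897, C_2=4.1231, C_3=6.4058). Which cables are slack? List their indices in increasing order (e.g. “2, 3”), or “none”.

cable 1: √((8.0000)²+(2.0000)²)=8.2462, C_1=9.5897: slack
cable 2: √((-4.0000)²+(-1.0000)²)=4.1231, C_2=4.1231: taut
cable 3: √((2.0000)²+(5.0000)²)=5.3852, C_3=6.4058: slack

1, 3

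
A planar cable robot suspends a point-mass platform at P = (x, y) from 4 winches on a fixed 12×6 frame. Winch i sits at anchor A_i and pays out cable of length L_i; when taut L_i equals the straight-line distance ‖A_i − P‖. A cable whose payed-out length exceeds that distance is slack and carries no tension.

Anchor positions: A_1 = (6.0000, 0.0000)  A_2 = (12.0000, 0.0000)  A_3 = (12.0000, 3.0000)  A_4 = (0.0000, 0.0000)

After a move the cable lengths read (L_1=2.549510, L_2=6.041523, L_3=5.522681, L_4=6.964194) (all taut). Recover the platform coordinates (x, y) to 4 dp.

each cable: (A_i−P)·(A_i−P) = L_i²; let c_i = ‖A_i‖²−L_i²
c_1 = 36.0000+0.0000−6.5000 = 29.5000
row 1: -12.0000x + 0.0000y = -78.0000  (c_2=107.5000)
row 2: -12.0000x − 6.0000y = -93.0000  (c_3=122.5000)
row 3: 12.0000x + 0.0000y = 78.0000  (c_4=-48.5000)
Cramer on rows 1–2 → x = 6.5000, y = 2.5000
check cable 4: ‖A_4−P‖² = 48.5000 ≈ L_4² = 48.5000 ✓

(6.5000, 2.5000)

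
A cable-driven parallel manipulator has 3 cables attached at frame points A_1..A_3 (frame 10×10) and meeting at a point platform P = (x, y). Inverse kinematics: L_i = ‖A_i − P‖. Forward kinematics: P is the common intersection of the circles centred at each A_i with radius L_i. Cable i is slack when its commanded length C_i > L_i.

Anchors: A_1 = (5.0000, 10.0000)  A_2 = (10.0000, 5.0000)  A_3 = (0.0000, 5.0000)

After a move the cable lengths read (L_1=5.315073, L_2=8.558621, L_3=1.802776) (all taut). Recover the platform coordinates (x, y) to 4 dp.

each cable: (A_i−P)·(A_i−P) = L_i²; let k_i = ‖A_i‖²−L_i²
k_1 = 25.0000+100.0000−28.2500 = 96.7500
row 1: -10.0000x + 10.0000y = 45.0000  (k_2=51.7500)
row 2: 10.0000x + 10.0000y = 75.0000  (k_3=21.7500)
Cramer on rows 1–2 → x = 1.5000, y = 6.0000

(1.5000, 6.0000)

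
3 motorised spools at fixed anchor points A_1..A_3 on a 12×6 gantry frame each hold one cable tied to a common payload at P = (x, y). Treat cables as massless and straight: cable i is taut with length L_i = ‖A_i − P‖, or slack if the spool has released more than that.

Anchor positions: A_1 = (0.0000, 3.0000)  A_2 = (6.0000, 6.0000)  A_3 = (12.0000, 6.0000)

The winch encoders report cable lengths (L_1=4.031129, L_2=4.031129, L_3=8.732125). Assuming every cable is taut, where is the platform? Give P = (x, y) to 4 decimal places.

(4.0000, 2.5000)

circle eqns → linear via eq_j − eq_1; set k_j = A_j·A_j − L_j²
k_1 = 0.0000+9.0000−16.2500 = -7.2500
-12.0000·x − 6.0000·y = k_1−k_2 = -63.0000
-24.0000·x − 6.0000·y = k_1−k_3 = -111.0000
solve first two rows → x=4.0000, y=2.5000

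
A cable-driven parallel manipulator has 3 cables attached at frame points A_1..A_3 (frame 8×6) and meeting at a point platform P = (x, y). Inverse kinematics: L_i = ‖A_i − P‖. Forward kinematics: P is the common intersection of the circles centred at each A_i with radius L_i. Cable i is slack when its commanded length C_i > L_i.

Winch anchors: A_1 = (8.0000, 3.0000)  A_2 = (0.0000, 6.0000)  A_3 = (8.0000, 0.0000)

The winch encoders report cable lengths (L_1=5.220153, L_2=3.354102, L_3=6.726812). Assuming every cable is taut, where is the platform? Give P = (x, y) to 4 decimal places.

(3.0000, 4.5000)

expand ‖A_i−P‖²=L_i² and subtract eq 1 (c_i ≔ ‖A_i‖²−L_i²)
c_1 = 64.0000+9.0000−27.2500 = 45.7500
eq1−eq2 → [16.0000  -6.0000]·P = 21.0000
eq1−eq3 → [0.0000  6.0000]·P = 27.0000
2×2 solve → P = (3.0000, 4.5000)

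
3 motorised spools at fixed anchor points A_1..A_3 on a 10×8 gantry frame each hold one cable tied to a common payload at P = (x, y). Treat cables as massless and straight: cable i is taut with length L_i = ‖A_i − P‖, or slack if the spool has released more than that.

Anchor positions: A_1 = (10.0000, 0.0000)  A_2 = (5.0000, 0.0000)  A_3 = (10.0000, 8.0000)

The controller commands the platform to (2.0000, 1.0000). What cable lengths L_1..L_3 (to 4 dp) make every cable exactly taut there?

cable 1: Δx=8.0000, Δy=-1.0000; L_1 = √(Δx²+Δy²) = 8.0623
cable 2: Δx=3.0000, Δy=-1.0000; L_2 = √(Δx²+Δy²) = 3.1623
cable 3: Δx=8.0000, Δy=7.0000; L_3 = √(Δx²+Δy²) = 10.6301

(8.0623, 3.1623, 10.6301)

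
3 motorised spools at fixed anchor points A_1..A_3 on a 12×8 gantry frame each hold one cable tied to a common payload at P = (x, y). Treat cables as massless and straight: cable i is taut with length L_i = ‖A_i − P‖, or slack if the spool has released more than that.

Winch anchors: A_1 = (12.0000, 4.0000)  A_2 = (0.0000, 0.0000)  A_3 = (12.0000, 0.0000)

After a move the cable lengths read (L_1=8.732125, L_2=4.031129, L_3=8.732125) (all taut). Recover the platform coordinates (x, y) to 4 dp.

expand ‖A_i−P‖²=L_i² and subtract eq 1 (c_i ≔ ‖A_i‖²−L_i²)
c_1 = 144.0000+16.0000−76.2500 = 83.7500
eq1−eq2 → [24.0000  8.0000]·P = 100.0000
eq1−eq3 → [0.0000  8.0000]·P = 16.0000
2×2 solve → P = (3.5000, 2.0000)

(3.5000, 2.0000)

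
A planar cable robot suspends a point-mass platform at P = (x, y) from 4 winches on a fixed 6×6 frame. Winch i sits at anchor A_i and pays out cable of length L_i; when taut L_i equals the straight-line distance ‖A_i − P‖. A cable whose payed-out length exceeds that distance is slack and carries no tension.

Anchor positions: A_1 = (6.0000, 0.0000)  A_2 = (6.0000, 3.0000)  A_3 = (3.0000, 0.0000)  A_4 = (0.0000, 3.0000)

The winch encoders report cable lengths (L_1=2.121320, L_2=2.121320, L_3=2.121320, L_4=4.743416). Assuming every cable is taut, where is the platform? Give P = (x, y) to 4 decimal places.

expand ‖A_i−P‖²=L_i² and subtract eq 1 (k_i ≔ ‖A_i‖²−L_i²)
k_1 = 36.0000+0.0000−4.5000 = 31.5000
eq1−eq2 → [0.0000  -6.0000]·P = -9.0000
eq1−eq3 → [6.0000  0.0000]·P = 27.0000
eq1−eq4 → [12.0000  -6.0000]·P = 45.0000
2×2 solve → P = (4.5000, 1.5000)
check cable 4: ‖A_4−P‖² = 22.5000 ≈ L_4² = 22.5000 ✓

(4.5000, 1.5000)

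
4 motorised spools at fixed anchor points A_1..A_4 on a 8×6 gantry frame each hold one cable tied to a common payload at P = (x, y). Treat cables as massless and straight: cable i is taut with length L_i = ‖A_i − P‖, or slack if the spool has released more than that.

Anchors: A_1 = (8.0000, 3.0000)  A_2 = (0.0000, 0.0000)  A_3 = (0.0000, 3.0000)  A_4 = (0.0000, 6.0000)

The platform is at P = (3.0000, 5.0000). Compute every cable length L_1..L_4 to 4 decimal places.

cable 1: Δx=5.0000, Δy=-2.0000; L_1 = √(Δx²+Δy²) = 5.3852
cable 2: Δx=-3.0000, Δy=-5.0000; L_2 = √(Δx²+Δy²) = 5.8310
cable 3: Δx=-3.0000, Δy=-2.0000; L_3 = √(Δx²+Δy²) = 3.6056
cable 4: Δx=-3.0000, Δy=1.0000; L_4 = √(Δx²+Δy²) = 3.1623

(5.3852, 5.8310, 3.6056, 3.1623)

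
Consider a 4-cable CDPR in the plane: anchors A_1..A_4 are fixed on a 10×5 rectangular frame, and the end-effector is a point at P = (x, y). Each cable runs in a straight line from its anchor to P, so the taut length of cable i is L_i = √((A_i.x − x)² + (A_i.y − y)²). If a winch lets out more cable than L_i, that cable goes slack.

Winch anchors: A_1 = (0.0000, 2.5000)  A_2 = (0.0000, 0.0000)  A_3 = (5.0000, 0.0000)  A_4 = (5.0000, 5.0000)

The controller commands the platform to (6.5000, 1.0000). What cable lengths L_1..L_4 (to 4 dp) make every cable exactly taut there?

cable 1: Δx=-6.5000, Δy=1.5000; L_1 = √(Δx²+Δy²) = 6.6708
cable 2: Δx=-6.5000, Δy=-1.0000; L_2 = √(Δx²+Δy²) = 6.5765
cable 3: Δx=-1.5000, Δy=-1.0000; L_3 = √(Δx²+Δy²) = 1.8028
cable 4: Δx=-1.5000, Δy=4.0000; L_4 = √(Δx²+Δy²) = 4.2720

(6.6708, 6.5765, 1.8028, 4.2720)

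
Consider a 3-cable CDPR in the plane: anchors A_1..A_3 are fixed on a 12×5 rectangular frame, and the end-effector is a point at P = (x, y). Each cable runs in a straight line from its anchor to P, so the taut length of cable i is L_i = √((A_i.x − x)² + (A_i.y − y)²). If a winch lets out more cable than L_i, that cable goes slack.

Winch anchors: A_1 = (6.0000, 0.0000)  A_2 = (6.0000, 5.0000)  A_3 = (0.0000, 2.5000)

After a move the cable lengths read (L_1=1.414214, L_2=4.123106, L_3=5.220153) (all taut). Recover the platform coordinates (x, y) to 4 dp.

expand ‖A_i−P‖²=L_i² and subtract eq 1 (k_i ≔ ‖A_i‖²−L_i²)
k_1 = 36.0000+0.0000−2.0000 = 34.0000
eq1−eq2 → [0.0000  -10.0000]·P = -10.0000
eq1−eq3 → [12.0000  -5.0000]·P = 55.0000
2×2 solve → P = (5.0000, 1.0000)

(5.0000, 1.0000)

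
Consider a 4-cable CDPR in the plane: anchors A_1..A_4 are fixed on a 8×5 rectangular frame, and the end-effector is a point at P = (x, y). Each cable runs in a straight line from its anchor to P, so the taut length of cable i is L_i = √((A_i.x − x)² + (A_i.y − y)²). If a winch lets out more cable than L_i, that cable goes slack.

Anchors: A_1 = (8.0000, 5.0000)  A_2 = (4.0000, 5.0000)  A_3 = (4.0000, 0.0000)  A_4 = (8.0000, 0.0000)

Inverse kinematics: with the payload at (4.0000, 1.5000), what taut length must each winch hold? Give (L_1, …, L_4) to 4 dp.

(5.3151, 3.5000, 1.5000, 4.2720)

L_1 = √((8.0000−4.0000)² + (5.0000−1.5000)²) = 5.3151
L_2 = √((4.0000−4.0000)² + (5.0000−1.5000)²) = 3.5000
L_3 = √((4.0000−4.0000)² + (0.0000−1.5000)²) = 1.5000
L_4 = √((8.0000−4.0000)² + (0.0000−1.5000)²) = 4.2720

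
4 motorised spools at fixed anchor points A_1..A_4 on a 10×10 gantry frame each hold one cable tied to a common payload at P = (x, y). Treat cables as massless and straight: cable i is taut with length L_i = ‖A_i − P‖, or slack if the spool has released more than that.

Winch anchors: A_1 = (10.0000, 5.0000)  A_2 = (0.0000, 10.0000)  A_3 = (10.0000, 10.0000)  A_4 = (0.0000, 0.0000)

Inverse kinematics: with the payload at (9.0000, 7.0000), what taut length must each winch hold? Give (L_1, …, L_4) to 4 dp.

cable 1: Δx=1.0000, Δy=-2.0000; L_1 = √(Δx²+Δy²) = 2.2361
cable 2: Δx=-9.0000, Δy=3.0000; L_2 = √(Δx²+Δy²) = 9.4868
cable 3: Δx=1.0000, Δy=3.0000; L_3 = √(Δx²+Δy²) = 3.1623
cable 4: Δx=-9.0000, Δy=-7.0000; L_4 = √(Δx²+Δy²) = 11.4018

(2.2361, 9.4868, 3.1623, 11.4018)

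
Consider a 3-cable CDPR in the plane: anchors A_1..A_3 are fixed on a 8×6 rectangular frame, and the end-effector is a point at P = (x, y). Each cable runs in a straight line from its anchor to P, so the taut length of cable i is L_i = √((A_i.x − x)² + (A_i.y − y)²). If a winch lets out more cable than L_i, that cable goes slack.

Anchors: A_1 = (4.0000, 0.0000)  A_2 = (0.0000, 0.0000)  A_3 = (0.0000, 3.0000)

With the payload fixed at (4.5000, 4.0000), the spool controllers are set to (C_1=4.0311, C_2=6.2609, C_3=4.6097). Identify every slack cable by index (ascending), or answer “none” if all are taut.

2

cable 1: L_1 = ‖A_1−P‖ = 4.0311;  C_1 = 4.0311 → taut
cable 2: L_2 = ‖A_2−P‖ = 6.0208;  C_2 = 6.2609 → slack
cable 3: L_3 = ‖A_3−P‖ = 4.6098;  C_3 = 4.6097 → taut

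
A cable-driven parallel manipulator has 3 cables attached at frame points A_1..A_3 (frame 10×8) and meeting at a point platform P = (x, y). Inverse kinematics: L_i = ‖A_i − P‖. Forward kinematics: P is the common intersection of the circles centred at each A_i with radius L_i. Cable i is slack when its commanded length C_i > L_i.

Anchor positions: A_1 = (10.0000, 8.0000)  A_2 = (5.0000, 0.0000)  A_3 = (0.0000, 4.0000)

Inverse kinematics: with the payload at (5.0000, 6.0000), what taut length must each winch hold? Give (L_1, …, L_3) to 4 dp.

(5.3852, 6.0000, 5.3852)

L_1: Δ = A_1−P = (5.0000, 2.0000) → ‖Δ‖ = √29.0000 = 5.3852
L_2: Δ = A_2−P = (0.0000, -6.0000) → ‖Δ‖ = √36.0000 = 6.0000
L_3: Δ = A_3−P = (-5.0000, -2.0000) → ‖Δ‖ = √29.0000 = 5.3852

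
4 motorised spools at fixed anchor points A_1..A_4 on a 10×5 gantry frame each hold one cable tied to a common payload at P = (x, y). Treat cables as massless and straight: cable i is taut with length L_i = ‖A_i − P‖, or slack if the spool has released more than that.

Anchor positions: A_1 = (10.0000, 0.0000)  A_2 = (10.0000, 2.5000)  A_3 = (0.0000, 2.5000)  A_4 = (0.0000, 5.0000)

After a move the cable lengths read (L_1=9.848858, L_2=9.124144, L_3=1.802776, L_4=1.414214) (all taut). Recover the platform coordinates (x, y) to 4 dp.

(1.0000, 4.0000)

expand ‖A_i−P‖²=L_i² and subtract eq 1 (c_i ≔ ‖A_i‖²−L_i²)
c_1 = 100.0000+0.0000−97.0000 = 3.0000
eq1−eq2 → [0.0000  -5.0000]·P = -20.0000
eq1−eq3 → [20.0000  -5.0000]·P = 0.0000
eq1−eq4 → [20.0000  -10.0000]·P = -20.0000
2×2 solve → P = (1.0000, 4.0000)
check cable 4: ‖A_4−P‖² = 2.0000 ≈ L_4² = 2.0000 ✓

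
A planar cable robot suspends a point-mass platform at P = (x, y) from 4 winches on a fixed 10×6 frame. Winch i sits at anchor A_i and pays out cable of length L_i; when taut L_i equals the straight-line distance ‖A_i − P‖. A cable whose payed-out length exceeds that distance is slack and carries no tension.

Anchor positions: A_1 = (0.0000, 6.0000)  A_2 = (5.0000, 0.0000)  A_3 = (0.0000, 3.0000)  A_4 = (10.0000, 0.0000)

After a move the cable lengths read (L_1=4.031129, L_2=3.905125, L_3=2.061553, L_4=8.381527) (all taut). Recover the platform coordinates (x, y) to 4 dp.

expand ‖A_i−P‖²=L_i² and subtract eq 1 (q_i ≔ ‖A_i‖²−L_i²)
q_1 = 0.0000+36.0000−16.2500 = 19.7500
eq1−eq2 → [-10.0000  12.0000]·P = 10.0000
eq1−eq3 → [0.0000  6.0000]·P = 15.0000
eq1−eq4 → [-20.0000  12.0000]·P = -10.0000
2×2 solve → P = (2.0000, 2.5000)
check cable 4: ‖A_4−P‖² = 70.2500 ≈ L_4² = 70.2500 ✓

(2.0000, 2.5000)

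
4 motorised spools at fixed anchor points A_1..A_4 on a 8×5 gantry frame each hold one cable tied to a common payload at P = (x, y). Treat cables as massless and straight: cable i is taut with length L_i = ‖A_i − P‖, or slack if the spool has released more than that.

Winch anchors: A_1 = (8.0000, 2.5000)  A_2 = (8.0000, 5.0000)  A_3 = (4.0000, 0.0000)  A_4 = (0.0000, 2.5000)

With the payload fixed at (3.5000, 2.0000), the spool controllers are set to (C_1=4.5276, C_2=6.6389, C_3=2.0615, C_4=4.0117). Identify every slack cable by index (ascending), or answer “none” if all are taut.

2, 4

cable 1: L_1 = ‖A_1−P‖ = 4.5277;  C_1 = 4.5276 → taut
cable 2: L_2 = ‖A_2−P‖ = 5.4083;  C_2 = 6.6389 → slack
cable 3: L_3 = ‖A_3−P‖ = 2.0616;  C_3 = 2.0615 → taut
cable 4: L_4 = ‖A_4−P‖ = 3.5355;  C_4 = 4.0117 → slack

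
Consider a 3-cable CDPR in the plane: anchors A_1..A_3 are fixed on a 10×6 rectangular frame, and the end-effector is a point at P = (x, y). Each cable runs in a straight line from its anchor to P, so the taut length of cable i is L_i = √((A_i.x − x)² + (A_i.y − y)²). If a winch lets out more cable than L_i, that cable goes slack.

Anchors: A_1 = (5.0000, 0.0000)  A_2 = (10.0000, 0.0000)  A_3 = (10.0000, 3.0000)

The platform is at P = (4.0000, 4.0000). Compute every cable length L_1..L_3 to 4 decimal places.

L_1: Δ = A_1−P = (1.0000, -4.0000) → ‖Δ‖ = √17.0000 = 4.1231
L_2: Δ = A_2−P = (6.0000, -4.0000) → ‖Δ‖ = √52.0000 = 7.2111
L_3: Δ = A_3−P = (6.0000, -1.0000) → ‖Δ‖ = √37.0000 = 6.0828

(4.1231, 7.2111, 6.0828)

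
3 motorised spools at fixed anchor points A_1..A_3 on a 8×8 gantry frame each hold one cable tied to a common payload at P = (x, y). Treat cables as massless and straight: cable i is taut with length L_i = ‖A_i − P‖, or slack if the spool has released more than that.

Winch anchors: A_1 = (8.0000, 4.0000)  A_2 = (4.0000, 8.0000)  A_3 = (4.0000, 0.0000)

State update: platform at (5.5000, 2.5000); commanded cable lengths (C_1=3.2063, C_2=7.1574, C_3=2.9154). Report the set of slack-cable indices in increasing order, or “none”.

cable 1: √((2.5000)²+(1.5000)²)=2.9155, C_1=3.2063: slack
cable 2: √((-1.5000)²+(5.5000)²)=5.7009, C_2=7.1574: slack
cable 3: √((-1.5000)²+(-2.5000)²)=2.9155, C_3=2.9154: taut

1, 2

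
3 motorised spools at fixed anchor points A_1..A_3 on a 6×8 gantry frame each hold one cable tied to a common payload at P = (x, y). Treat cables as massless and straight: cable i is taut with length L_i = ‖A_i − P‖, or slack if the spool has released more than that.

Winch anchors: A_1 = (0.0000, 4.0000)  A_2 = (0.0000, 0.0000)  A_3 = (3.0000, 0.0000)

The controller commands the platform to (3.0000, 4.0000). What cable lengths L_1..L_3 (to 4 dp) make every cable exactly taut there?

L_1: Δ = A_1−P = (-3.0000, 0.0000) → ‖Δ‖ = √9.0000 = 3.0000
L_2: Δ = A_2−P = (-3.0000, -4.0000) → ‖Δ‖ = √25.0000 = 5.0000
L_3: Δ = A_3−P = (0.0000, -4.0000) → ‖Δ‖ = √16.0000 = 4.0000

(3.0000, 5.0000, 4.0000)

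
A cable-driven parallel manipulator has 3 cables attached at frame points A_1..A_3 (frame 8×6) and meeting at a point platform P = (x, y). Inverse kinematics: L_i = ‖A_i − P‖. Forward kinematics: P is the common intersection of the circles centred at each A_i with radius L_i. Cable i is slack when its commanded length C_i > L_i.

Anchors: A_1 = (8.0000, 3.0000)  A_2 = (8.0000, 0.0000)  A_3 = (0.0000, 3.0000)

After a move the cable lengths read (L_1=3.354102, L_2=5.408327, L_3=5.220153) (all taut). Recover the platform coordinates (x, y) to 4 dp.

each cable: (A_i−P)·(A_i−P) = L_i²; let k_i = ‖A_i‖²−L_i²
k_1 = 64.0000+9.0000−11.2500 = 61.7500
row 1: 0.0000x + 6.0000y = 27.0000  (k_2=34.7500)
row 2: 16.0000x + 0.0000y = 80.0000  (k_3=-18.2500)
Cramer on rows 1–2 → x = 5.0000, y = 4.5000

(5.0000, 4.5000)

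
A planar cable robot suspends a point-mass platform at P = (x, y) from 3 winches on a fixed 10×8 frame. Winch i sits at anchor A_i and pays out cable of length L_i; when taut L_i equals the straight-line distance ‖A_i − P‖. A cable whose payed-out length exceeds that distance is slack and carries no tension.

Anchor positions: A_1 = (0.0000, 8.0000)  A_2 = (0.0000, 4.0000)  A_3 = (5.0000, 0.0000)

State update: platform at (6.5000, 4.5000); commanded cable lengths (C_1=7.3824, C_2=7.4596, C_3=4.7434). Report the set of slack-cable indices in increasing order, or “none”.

2

cable 1: L_1 = ‖A_1−P‖ = 7.3824;  C_1 = 7.3824 → taut
cable 2: L_2 = ‖A_2−P‖ = 6.5192;  C_2 = 7.4596 → slack
cable 3: L_3 = ‖A_3−P‖ = 4.7434;  C_3 = 4.7434 → taut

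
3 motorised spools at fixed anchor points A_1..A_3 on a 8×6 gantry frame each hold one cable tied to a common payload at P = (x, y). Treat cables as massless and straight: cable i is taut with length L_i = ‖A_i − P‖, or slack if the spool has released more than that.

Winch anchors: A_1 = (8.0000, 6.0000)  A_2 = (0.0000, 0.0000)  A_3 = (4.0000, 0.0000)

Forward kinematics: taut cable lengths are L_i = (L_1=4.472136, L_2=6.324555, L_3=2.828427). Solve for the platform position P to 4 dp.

(6.0000, 2.0000)

each cable: (A_i−P)·(A_i−P) = L_i²; let q_i = ‖A_i‖²−L_i²
q_1 = 64.0000+36.0000−20.0000 = 80.0000
row 1: 16.0000x + 12.0000y = 120.0000  (q_2=-40.0000)
row 2: 8.0000x + 12.0000y = 72.0000  (q_3=8.0000)
Cramer on rows 1–2 → x = 6.0000, y = 2.0000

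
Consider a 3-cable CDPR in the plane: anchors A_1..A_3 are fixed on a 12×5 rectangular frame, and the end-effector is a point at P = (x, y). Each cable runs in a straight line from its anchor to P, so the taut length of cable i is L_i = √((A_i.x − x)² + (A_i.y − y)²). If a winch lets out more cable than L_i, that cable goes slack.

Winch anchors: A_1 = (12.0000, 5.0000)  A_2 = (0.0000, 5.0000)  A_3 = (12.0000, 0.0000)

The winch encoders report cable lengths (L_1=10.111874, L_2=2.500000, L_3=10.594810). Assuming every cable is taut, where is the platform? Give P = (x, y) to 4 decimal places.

circle eqns → linear via eq_j − eq_1; set q_j = A_j·A_j − L_j²
q_1 = 144.0000+25.0000−102.2500 = 66.7500
24.0000·x + 0.0000·y = q_1−q_2 = 48.0000
0.0000·x + 10.0000·y = q_1−q_3 = 35.0000
solve first two rows → x=2.0000, y=3.5000

(2.0000, 3.5000)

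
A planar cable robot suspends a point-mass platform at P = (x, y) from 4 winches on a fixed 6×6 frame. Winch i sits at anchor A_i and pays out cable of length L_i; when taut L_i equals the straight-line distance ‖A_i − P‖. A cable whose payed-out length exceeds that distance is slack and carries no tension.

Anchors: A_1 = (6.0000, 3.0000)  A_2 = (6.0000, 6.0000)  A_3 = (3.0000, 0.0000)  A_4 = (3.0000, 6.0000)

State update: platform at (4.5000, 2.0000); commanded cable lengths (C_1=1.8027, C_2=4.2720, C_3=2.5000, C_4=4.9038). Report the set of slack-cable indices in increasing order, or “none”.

4

cable 1: L_1 = ‖A_1−P‖ = 1.8028;  C_1 = 1.8027 → taut
cable 2: L_2 = ‖A_2−P‖ = 4.2720;  C_2 = 4.2720 → taut
cable 3: L_3 = ‖A_3−P‖ = 2.5000;  C_3 = 2.5000 → taut
cable 4: L_4 = ‖A_4−P‖ = 4.2720;  C_4 = 4.9038 → slack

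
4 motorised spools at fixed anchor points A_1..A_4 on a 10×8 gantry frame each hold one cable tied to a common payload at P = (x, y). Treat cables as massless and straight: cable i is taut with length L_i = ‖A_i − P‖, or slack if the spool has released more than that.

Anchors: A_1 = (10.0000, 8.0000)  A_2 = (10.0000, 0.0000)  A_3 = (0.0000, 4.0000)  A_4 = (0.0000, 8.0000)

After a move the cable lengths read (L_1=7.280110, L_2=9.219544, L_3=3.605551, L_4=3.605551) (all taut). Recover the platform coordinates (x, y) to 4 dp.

circle eqns → linear via eq_j − eq_1; set q_j = A_j·A_j − L_j²
q_1 = 100.0000+64.0000−53.0000 = 111.0000
0.0000·x + 16.0000·y = q_1−q_2 = 96.0000
20.0000·x + 8.0000·y = q_1−q_3 = 108.0000
20.0000·x + 0.0000·y = q_1−q_4 = 60.0000
solve first two rows → x=3.0000, y=6.0000
check cable 4: ‖A_4−P‖² = 13.0000 ≈ L_4² = 13.0000 ✓

(3.0000, 6.0000)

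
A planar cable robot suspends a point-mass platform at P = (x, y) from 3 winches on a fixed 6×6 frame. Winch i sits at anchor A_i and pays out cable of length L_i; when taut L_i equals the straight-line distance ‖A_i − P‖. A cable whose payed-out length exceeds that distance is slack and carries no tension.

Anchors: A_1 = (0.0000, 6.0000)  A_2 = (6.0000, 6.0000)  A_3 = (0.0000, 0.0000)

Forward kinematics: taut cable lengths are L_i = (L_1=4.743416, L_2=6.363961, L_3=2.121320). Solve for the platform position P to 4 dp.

(1.5000, 1.5000)

each cable: (A_i−P)·(A_i−P) = L_i²; let k_i = ‖A_i‖²−L_i²
k_1 = 0.0000+36.0000−22.5000 = 13.5000
row 1: -12.0000x + 0.0000y = -18.0000  (k_2=31.5000)
row 2: 0.0000x + 12.0000y = 18.0000  (k_3=-4.5000)
Cramer on rows 1–2 → x = 1.5000, y = 1.5000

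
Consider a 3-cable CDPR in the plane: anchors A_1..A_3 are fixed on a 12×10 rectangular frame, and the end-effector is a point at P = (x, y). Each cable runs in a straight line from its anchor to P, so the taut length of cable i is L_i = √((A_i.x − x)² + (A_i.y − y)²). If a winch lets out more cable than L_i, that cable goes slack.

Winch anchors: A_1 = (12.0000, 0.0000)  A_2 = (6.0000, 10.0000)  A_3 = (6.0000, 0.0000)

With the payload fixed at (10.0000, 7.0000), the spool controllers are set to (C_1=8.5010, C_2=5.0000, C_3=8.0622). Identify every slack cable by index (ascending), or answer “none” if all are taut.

cable 1: L_1 = ‖A_1−P‖ = 7.2801;  C_1 = 8.5010 → slack
cable 2: L_2 = ‖A_2−P‖ = 5.0000;  C_2 = 5.0000 → taut
cable 3: L_3 = ‖A_3−P‖ = 8.0623;  C_3 = 8.0622 → taut

1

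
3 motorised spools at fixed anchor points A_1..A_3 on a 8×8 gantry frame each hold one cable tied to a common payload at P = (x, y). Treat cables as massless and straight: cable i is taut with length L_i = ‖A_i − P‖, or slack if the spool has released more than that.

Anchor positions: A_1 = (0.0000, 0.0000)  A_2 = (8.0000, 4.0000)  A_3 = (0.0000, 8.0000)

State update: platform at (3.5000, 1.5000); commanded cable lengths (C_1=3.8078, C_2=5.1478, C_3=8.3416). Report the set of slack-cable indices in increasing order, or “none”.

i=1: geometric 3.8079 vs commanded 3.8078 ⇒ taut
i=2: geometric 5.1478 vs commanded 5.1478 ⇒ taut
i=3: geometric 7.3824 vs commanded 8.3416 ⇒ slack

3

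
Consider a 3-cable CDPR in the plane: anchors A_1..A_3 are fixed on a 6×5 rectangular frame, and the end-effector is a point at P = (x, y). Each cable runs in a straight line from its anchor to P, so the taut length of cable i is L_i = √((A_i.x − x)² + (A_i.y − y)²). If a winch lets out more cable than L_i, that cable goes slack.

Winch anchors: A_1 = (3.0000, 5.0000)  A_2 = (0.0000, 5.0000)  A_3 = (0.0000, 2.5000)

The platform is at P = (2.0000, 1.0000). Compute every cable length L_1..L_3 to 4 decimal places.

L_1 = √((3.0000−2.0000)² + (5.0000−1.0000)²) = 4.1231
L_2 = √((0.0000−2.0000)² + (5.0000−1.0000)²) = 4.4721
L_3 = √((0.0000−2.0000)² + (2.5000−1.0000)²) = 2.5000

(4.1231, 4.4721, 2.5000)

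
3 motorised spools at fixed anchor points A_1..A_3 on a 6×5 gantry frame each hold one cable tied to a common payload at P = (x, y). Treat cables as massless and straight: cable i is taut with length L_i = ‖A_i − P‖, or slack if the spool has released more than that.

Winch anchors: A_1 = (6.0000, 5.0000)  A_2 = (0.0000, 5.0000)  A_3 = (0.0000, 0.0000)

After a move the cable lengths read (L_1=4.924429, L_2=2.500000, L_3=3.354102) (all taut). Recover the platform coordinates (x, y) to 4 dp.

(1.5000, 3.0000)

each cable: (A_i−P)·(A_i−P) = L_i²; let k_i = ‖A_i‖²−L_i²
k_1 = 36.0000+25.0000−24.2500 = 36.7500
row 1: 12.0000x + 0.0000y = 18.0000  (k_2=18.7500)
row 2: 12.0000x + 10.0000y = 48.0000  (k_3=-11.2500)
Cramer on rows 1–2 → x = 1.5000, y = 3.0000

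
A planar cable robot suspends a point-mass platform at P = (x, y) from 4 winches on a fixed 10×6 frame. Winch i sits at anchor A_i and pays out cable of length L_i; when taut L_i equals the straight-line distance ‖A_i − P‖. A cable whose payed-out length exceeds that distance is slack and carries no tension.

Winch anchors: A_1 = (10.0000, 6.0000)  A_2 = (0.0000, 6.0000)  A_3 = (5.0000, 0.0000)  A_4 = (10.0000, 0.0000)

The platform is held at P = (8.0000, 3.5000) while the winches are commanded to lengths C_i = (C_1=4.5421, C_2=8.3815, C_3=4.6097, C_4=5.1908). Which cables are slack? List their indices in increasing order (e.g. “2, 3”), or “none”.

cable 1: √((2.0000)²+(2.5000)²)=3.2016, C_1=4.5421: slack
cable 2: √((-8.0000)²+(2.5000)²)=8.3815, C_2=8.3815: taut
cable 3: √((-3.0000)²+(-3.5000)²)=4.6098, C_3=4.6097: taut
cable 4: √((2.0000)²+(-3.5000)²)=4.0311, C_4=5.1908: slack

1, 4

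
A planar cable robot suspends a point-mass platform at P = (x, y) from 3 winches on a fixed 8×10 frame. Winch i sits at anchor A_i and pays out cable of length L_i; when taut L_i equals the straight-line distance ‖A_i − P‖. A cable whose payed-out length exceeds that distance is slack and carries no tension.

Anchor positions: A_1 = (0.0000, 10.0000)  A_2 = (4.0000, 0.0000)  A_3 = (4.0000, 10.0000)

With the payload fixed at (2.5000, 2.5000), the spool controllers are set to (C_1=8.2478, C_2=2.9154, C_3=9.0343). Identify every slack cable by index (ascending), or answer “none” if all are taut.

cable 1: L_1 = ‖A_1−P‖ = 7.9057;  C_1 = 8.2478 → slack
cable 2: L_2 = ‖A_2−P‖ = 2.9155;  C_2 = 2.9154 → taut
cable 3: L_3 = ‖A_3−P‖ = 7.6485;  C_3 = 9.0343 → slack

1, 3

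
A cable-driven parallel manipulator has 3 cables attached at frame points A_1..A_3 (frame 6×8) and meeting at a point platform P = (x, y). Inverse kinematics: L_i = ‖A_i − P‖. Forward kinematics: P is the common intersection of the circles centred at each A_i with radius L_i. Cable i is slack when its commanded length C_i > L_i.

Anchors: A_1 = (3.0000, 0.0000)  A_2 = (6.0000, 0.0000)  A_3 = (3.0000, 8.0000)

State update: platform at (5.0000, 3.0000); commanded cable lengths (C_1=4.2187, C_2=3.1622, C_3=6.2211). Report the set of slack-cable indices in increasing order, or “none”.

cable 1: L_1 = ‖A_1−P‖ = 3.6056;  C_1 = 4.2187 → slack
cable 2: L_2 = ‖A_2−P‖ = 3.1623;  C_2 = 3.1622 → taut
cable 3: L_3 = ‖A_3−P‖ = 5.3852;  C_3 = 6.2211 → slack

1, 3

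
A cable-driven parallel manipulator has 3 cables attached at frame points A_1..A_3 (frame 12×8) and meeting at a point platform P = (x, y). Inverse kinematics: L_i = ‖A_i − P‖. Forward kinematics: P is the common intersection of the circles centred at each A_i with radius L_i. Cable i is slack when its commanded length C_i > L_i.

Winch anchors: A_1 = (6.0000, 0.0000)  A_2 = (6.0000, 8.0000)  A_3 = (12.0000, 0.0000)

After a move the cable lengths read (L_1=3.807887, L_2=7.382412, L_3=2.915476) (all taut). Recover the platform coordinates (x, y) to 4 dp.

(9.5000, 1.5000)

each cable: (A_i−P)·(A_i−P) = L_i²; let k_i = ‖A_i‖²−L_i²
k_1 = 36.0000+0.0000−14.5000 = 21.5000
row 1: 0.0000x − 16.0000y = -24.0000  (k_2=45.5000)
row 2: -12.0000x + 0.0000y = -114.0000  (k_3=135.5000)
Cramer on rows 1–2 → x = 9.5000, y = 1.5000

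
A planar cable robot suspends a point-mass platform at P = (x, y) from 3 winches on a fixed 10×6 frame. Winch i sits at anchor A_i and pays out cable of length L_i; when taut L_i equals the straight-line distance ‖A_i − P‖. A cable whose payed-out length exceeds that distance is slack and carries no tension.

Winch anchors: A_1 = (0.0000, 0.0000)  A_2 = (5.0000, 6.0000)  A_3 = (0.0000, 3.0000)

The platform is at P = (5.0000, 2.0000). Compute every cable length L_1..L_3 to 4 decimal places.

L_1: Δ = A_1−P = (-5.0000, -2.0000) → ‖Δ‖ = √29.0000 = 5.3852
L_2: Δ = A_2−P = (0.0000, 4.0000) → ‖Δ‖ = √16.0000 = 4.0000
L_3: Δ = A_3−P = (-5.0000, 1.0000) → ‖Δ‖ = √26.0000 = 5.0990

(5.3852, 4.0000, 5.0990)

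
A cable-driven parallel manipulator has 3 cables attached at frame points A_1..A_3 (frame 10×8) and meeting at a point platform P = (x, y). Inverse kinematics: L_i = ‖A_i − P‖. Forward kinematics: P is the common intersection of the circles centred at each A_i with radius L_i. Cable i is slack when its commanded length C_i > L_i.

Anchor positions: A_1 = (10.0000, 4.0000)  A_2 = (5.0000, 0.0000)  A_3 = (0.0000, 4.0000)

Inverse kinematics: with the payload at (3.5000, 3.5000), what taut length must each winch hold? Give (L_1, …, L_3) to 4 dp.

L_1: Δ = A_1−P = (6.5000, 0.5000) → ‖Δ‖ = √42.5000 = 6.5192
L_2: Δ = A_2−P = (1.5000, -3.5000) → ‖Δ‖ = √14.5000 = 3.8079
L_3: Δ = A_3−P = (-3.5000, 0.5000) → ‖Δ‖ = √12.5000 = 3.5355

(6.5192, 3.8079, 3.5355)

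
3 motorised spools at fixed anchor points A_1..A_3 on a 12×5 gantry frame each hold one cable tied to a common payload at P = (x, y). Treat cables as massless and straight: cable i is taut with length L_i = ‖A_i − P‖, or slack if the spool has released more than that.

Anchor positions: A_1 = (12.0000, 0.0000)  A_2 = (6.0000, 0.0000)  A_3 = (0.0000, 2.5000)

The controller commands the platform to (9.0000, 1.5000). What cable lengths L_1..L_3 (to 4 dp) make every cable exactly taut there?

L_1: Δ = A_1−P = (3.0000, -1.5000) → ‖Δ‖ = √11.2500 = 3.3541
L_2: Δ = A_2−P = (-3.0000, -1.5000) → ‖Δ‖ = √11.2500 = 3.3541
L_3: Δ = A_3−P = (-9.0000, 1.0000) → ‖Δ‖ = √82.0000 = 9.0554

(3.3541, 3.3541, 9.0554)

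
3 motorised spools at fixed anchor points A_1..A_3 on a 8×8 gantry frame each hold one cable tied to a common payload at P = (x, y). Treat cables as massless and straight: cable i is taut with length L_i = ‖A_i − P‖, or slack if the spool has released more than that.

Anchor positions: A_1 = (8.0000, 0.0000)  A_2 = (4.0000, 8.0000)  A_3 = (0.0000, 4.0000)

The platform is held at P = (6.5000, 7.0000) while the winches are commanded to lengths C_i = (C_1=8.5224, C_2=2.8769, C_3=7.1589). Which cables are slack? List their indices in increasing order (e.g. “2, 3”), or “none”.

i=1: geometric 7.1589 vs commanded 8.5224 ⇒ slack
i=2: geometric 2.6926 vs commanded 2.8769 ⇒ slack
i=3: geometric 7.1589 vs commanded 7.1589 ⇒ taut

1, 2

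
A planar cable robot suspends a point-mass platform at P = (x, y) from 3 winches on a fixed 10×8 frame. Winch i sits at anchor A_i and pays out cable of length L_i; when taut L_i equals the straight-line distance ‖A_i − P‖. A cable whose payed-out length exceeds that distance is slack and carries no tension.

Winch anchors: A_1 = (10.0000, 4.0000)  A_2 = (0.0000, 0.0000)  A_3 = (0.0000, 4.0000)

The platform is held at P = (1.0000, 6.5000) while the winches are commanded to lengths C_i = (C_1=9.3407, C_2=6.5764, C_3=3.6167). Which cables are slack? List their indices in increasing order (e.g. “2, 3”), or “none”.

cable 1: L_1 = ‖A_1−P‖ = 9.3408;  C_1 = 9.3407 → taut
cable 2: L_2 = ‖A_2−P‖ = 6.5765;  C_2 = 6.5764 → taut
cable 3: L_3 = ‖A_3−P‖ = 2.6926;  C_3 = 3.6167 → slack

3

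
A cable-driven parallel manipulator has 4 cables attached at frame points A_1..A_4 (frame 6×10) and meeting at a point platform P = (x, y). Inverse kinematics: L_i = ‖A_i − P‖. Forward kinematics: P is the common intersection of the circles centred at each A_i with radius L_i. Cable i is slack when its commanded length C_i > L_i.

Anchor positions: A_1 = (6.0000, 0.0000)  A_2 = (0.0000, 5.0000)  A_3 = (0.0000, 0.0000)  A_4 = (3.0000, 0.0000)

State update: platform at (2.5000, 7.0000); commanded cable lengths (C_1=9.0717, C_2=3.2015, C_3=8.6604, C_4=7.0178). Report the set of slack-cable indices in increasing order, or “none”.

cable 1: √((3.5000)²+(-7.0000)²)=7.8262, C_1=9.0717: slack
cable 2: √((-2.5000)²+(-2.0000)²)=3.2016, C_2=3.2015: taut
cable 3: √((-2.5000)²+(-7.0000)²)=7.4330, C_3=8.6604: slack
cable 4: √((0.5000)²+(-7.0000)²)=7.0178, C_4=7.0178: taut

1, 3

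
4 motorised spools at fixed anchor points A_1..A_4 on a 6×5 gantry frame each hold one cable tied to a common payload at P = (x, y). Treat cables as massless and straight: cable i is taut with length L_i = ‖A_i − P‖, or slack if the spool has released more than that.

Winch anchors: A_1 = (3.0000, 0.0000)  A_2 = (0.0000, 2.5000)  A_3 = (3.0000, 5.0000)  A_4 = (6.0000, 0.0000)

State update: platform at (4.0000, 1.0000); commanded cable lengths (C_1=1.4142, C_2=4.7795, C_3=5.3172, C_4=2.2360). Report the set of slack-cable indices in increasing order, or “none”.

i=1: geometric 1.4142 vs commanded 1.4142 ⇒ taut
i=2: geometric 4.2720 vs commanded 4.7795 ⇒ slack
i=3: geometric 4.1231 vs commanded 5.3172 ⇒ slack
i=4: geometric 2.2361 vs commanded 2.2360 ⇒ taut

2, 3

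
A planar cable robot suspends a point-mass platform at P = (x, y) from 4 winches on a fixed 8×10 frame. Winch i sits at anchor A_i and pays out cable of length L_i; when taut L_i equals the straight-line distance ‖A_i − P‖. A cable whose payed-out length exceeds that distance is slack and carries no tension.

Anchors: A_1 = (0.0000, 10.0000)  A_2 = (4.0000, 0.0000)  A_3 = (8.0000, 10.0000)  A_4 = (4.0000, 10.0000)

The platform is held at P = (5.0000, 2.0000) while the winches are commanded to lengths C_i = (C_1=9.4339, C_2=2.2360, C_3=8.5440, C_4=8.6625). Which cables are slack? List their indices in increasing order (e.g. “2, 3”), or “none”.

4

cable 1: L_1 = ‖A_1−P‖ = 9.4340;  C_1 = 9.4339 → taut
cable 2: L_2 = ‖A_2−P‖ = 2.2361;  C_2 = 2.2360 → taut
cable 3: L_3 = ‖A_3−P‖ = 8.5440;  C_3 = 8.5440 → taut
cable 4: L_4 = ‖A_4−P‖ = 8.0623;  C_4 = 8.6625 → slack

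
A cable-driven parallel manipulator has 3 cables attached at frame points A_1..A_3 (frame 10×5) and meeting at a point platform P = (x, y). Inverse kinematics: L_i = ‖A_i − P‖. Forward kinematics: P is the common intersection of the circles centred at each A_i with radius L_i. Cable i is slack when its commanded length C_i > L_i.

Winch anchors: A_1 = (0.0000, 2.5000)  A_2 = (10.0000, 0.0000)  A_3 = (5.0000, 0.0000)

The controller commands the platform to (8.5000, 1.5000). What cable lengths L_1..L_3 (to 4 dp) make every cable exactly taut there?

cable 1: Δx=-8.5000, Δy=1.0000; L_1 = √(Δx²+Δy²) = 8.5586
cable 2: Δx=1.5000, Δy=-1.5000; L_2 = √(Δx²+Δy²) = 2.1213
cable 3: Δx=-3.5000, Δy=-1.5000; L_3 = √(Δx²+Δy²) = 3.8079

(8.5586, 2.1213, 3.8079)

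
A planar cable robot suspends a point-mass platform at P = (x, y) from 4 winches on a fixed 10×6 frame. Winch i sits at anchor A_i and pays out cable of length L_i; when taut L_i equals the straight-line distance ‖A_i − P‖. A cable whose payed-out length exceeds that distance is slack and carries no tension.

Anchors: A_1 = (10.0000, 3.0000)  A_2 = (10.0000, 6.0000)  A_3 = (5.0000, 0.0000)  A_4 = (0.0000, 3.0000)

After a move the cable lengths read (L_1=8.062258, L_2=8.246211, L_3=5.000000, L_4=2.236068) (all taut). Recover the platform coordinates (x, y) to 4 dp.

(2.0000, 4.0000)

each cable: (A_i−P)·(A_i−P) = L_i²; let c_i = ‖A_i‖²−L_i²
c_1 = 100.0000+9.0000−65.0000 = 44.0000
row 1: 0.0000x − 6.0000y = -24.0000  (c_2=68.0000)
row 2: 10.0000x + 6.0000y = 44.0000  (c_3=0.0000)
row 3: 20.0000x + 0.0000y = 40.0000  (c_4=4.0000)
Cramer on rows 1–2 → x = 2.0000, y = 4.0000
check cable 4: ‖A_4−P‖² = 5.0000 ≈ L_4² = 5.0000 ✓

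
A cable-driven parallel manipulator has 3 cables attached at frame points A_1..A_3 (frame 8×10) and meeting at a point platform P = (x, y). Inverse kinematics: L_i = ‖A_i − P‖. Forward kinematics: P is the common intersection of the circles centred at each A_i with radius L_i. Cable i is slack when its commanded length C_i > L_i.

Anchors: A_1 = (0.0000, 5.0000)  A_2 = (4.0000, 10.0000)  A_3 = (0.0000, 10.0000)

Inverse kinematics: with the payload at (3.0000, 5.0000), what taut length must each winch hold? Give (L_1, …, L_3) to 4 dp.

(3.0000, 5.0990, 5.8310)

cable 1: Δx=-3.0000, Δy=0.0000; L_1 = √(Δx²+Δy²) = 3.0000
cable 2: Δx=1.0000, Δy=5.0000; L_2 = √(Δx²+Δy²) = 5.0990
cable 3: Δx=-3.0000, Δy=5.0000; L_3 = √(Δx²+Δy²) = 5.8310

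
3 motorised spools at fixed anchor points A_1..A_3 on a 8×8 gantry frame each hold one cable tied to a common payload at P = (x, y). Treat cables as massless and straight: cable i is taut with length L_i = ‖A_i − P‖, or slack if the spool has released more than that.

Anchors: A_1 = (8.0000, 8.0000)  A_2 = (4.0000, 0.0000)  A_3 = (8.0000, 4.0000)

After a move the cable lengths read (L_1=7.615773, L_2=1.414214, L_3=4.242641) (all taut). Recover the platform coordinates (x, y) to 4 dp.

(5.0000, 1.0000)

expand ‖A_i−P‖²=L_i² and subtract eq 1 (q_i ≔ ‖A_i‖²−L_i²)
q_1 = 64.0000+64.0000−58.0000 = 70.0000
eq1−eq2 → [8.0000  16.0000]·P = 56.0000
eq1−eq3 → [0.0000  8.0000]·P = 8.0000
2×2 solve → P = (5.0000, 1.0000)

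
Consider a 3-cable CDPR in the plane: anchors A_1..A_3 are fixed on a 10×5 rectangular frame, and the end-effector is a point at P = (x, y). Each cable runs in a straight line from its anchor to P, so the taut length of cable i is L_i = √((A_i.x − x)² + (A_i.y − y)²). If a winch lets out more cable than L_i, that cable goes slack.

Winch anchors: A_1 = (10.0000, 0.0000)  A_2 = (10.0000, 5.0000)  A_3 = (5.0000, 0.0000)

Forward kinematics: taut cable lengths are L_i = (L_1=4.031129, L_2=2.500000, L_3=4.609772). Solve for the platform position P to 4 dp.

(8.0000, 3.5000)

each cable: (A_i−P)·(A_i−P) = L_i²; let q_i = ‖A_i‖²−L_i²
q_1 = 100.0000+0.0000−16.2500 = 83.7500
row 1: 0.0000x − 10.0000y = -35.0000  (q_2=118.7500)
row 2: 10.0000x + 0.0000y = 80.0000  (q_3=3.7500)
Cramer on rows 1–2 → x = 8.0000, y = 3.5000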